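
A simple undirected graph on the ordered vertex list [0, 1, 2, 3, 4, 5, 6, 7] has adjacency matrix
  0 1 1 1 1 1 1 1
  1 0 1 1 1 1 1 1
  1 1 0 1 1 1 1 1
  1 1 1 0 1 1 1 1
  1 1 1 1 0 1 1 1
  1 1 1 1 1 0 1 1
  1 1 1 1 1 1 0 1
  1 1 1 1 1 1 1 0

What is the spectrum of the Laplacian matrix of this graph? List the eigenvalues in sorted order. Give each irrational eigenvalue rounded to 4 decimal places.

[0, 8, 8, 8, 8, 8, 8, 8]

Each diagonal entry of L is the vertex degree and each off-diagonal entry is -1 where an edge is present, 0 otherwise; in the order [0, 1, 2, 3, 4, 5, 6, 7] the diagonal is [7, 7, 7, 7, 7, 7, 7, 7]. Since every row of L sums to 0, the all-ones vector is in the kernel and 0 is an eigenvalue. The single zero eigenvalue shows the graph is connected. There is one zero in the spectrum, matching the 1 component.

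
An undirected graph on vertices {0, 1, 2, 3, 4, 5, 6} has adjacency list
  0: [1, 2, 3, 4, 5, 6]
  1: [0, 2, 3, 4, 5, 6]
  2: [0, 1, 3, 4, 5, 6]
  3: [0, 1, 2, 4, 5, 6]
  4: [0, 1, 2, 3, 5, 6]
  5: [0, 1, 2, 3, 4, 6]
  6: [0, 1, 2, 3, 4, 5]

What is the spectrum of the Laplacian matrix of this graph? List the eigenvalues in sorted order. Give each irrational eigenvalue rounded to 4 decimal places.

Each diagonal entry of L is the vertex degree and each off-diagonal entry is -1 where an edge is present, 0 otherwise; in the order [0, 1, 2, 3, 4, 5, 6] the diagonal is [6, 6, 6, 6, 6, 6, 6]. The multiplicity of 0 as a Laplacian eigenvalue equals the number of connected components. The single zero eigenvalue shows the graph is connected. The largest eigenvalue, 7, is at most the vertex count 7. The eigenvalues sum to 42, which equals trace(L) = 2|E|.

[0, 7, 7, 7, 7, 7, 7]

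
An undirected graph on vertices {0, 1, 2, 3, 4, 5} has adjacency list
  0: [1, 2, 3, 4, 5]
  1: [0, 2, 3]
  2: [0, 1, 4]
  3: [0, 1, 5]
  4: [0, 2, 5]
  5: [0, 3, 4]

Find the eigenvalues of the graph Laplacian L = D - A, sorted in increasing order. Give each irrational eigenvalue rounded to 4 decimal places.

Reading degrees in the order [0, 1, 2, 3, 4, 5] gives [5, 3, 3, 3, 3, 3]; set D = diag(5, 3, 3, 3, 3, 3) and form L = D - A. Diagonalising L (or applying a numerical eigensolver to the 6x6 matrix) gives the spectrum above. The single zero eigenvalue shows the graph is connected. The largest eigenvalue, 6, is at most the vertex count 6.

[0, 2.3820, 2.3820, 4.6180, 4.6180, 6]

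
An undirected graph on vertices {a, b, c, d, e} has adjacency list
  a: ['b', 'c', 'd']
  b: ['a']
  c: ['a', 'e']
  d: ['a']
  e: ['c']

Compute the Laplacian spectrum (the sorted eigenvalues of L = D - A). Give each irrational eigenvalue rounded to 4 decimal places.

[0, 0.5188, 1, 2.3111, 4.1701]

Each diagonal entry of L is the vertex degree and each off-diagonal entry is -1 where an edge is present, 0 otherwise; in the order [a, b, c, d, e] the diagonal is [3, 1, 2, 1, 1]. The multiplicity of 0 as a Laplacian eigenvalue equals the number of connected components. The single zero eigenvalue shows the graph is connected. The largest eigenvalue, 4.1701, is at most the vertex count 5.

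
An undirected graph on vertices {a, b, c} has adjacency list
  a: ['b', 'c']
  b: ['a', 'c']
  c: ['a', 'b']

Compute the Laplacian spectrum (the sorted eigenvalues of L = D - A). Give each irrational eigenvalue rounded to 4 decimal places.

Each diagonal entry of L is the vertex degree and each off-diagonal entry is -1 where an edge is present, 0 otherwise; in the order [a, b, c] the diagonal is [2, 2, 2]. The multiplicity of 0 as a Laplacian eigenvalue equals the number of connected components. The single zero eigenvalue shows the graph is connected.

[0, 3, 3]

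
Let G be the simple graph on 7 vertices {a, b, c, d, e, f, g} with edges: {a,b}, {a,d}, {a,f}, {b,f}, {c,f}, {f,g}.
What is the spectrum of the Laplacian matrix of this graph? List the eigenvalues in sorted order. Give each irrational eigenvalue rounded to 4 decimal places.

With the vertex order [a, b, c, d, e, f, g], the degrees are [3, 2, 1, 1, 0, 4, 1], giving D = diag(3, 2, 1, 1, 0, 4, 1) and L = D - A. Since every row of L sums to 0, the all-ones vector is in the kernel and 0 is an eigenvalue. The 2 zero eigenvalues correspond to the 2 connected components. The largest eigenvalue, 5.1071, is at most the vertex count 7.

[0, 0, 0.6314, 1, 1.4738, 3.7877, 5.1071]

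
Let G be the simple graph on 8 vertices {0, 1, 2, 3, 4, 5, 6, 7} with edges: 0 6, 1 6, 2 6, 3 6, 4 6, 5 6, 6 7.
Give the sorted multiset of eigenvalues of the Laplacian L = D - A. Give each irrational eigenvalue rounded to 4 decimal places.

[0, 1, 1, 1, 1, 1, 1, 8]

Reading degrees in the order [0, 1, 2, 3, 4, 5, 6, 7] gives [1, 1, 1, 1, 1, 1, 7, 1]; set D = diag(1, 1, 1, 1, 1, 1, 7, 1) and form L = D - A. Since every row of L sums to 0, the all-ones vector is in the kernel and 0 is an eigenvalue. The single zero eigenvalue shows the graph is connected.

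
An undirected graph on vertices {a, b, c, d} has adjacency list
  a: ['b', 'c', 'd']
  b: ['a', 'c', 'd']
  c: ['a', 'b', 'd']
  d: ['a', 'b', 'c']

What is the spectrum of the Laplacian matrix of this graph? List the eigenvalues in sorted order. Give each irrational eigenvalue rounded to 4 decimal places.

[0, 4, 4, 4]

Each diagonal entry of L is the vertex degree and each off-diagonal entry is -1 where an edge is present, 0 otherwise; in the order [a, b, c, d] the diagonal is [3, 3, 3, 3]. Diagonalising L (or applying a numerical eigensolver to the 4x4 matrix) gives the spectrum above. The largest eigenvalue, 4, is at most the vertex count 4.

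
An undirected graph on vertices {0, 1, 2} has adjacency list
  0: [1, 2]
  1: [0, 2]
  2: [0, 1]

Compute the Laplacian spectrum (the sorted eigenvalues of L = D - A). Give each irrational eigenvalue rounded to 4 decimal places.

[0, 3, 3]

With the vertex order [0, 1, 2], the degrees are [2, 2, 2], giving D = diag(2, 2, 2) and L = D - A. Diagonalising L (or applying a numerical eigensolver to the 3x3 matrix) gives the spectrum above. The single zero eigenvalue shows the graph is connected.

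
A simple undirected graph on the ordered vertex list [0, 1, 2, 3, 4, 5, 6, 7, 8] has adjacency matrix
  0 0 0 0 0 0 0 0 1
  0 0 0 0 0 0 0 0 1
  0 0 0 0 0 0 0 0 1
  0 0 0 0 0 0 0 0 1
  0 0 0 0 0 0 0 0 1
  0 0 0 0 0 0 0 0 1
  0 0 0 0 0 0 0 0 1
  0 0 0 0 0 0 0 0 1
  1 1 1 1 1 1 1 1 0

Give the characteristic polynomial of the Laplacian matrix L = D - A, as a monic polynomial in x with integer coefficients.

x^9 - 16x^8 + 84x^7 - 224x^6 + 350x^5 - 336x^4 + 196x^3 - 64x^2 + 9x

Each diagonal entry of L is the vertex degree and each off-diagonal entry is -1 where an edge is present, 0 otherwise; in the order [0, 1, 2, 3, 4, 5, 6, 7, 8] the diagonal is [1, 1, 1, 1, 1, 1, 1, 1, 8]. L has integer entries, so p(x) = det(xI - L) has integer coefficients. Expanding the determinant yields x^9 - 16x^8 + 84x^7 - 224x^6 + 350x^5 - 336x^4 + 196x^3 - 64x^2 + 9x. The coefficient of x^8 equals -trace(L) = -16, matching the sum of degrees. The largest eigenvalue, 9, is at most the vertex count 9.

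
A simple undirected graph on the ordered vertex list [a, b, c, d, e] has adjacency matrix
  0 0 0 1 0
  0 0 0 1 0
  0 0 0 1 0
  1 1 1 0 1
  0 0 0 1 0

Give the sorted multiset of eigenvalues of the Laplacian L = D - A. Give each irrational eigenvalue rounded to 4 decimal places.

[0, 1, 1, 1, 5]

Each diagonal entry of L is the vertex degree and each off-diagonal entry is -1 where an edge is present, 0 otherwise; in the order [a, b, c, d, e] the diagonal is [1, 1, 1, 4, 1]. Since every row of L sums to 0, the all-ones vector is in the kernel and 0 is an eigenvalue. The single zero eigenvalue shows the graph is connected. There is one zero in the spectrum, matching the 1 component. The eigenvalues sum to 8, which equals trace(L) = 2|E|.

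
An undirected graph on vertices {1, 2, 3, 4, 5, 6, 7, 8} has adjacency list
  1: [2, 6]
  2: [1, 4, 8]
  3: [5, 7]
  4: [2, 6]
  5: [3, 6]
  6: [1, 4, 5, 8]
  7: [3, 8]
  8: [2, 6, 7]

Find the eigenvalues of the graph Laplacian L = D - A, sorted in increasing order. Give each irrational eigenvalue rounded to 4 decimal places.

[0, 0.7054, 1.5470, 2, 2.6811, 3.3457, 4, 5.7207]

Reading degrees in the order [1, 2, 3, 4, 5, 6, 7, 8] gives [2, 3, 2, 2, 2, 4, 2, 3]; set D = diag(2, 3, 2, 2, 2, 4, 2, 3) and form L = D - A. The multiplicity of 0 as a Laplacian eigenvalue equals the number of connected components. The single zero eigenvalue shows the graph is connected.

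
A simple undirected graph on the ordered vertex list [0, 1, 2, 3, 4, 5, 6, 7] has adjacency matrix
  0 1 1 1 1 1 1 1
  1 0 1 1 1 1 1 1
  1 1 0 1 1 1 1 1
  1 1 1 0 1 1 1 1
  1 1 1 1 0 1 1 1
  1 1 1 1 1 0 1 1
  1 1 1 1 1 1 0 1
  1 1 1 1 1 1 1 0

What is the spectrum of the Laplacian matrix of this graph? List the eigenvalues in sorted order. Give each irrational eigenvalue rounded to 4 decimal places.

[0, 8, 8, 8, 8, 8, 8, 8]

With the vertex order [0, 1, 2, 3, 4, 5, 6, 7], the degrees are [7, 7, 7, 7, 7, 7, 7, 7], giving D = diag(7, 7, 7, 7, 7, 7, 7, 7) and L = D - A. Since every row of L sums to 0, the all-ones vector is in the kernel and 0 is an eigenvalue. The single zero eigenvalue shows the graph is connected. By the matrix-tree theorem the graph has (1/8) * product of the nonzero eigenvalues = 262144 spanning trees. There is one zero in the spectrum, matching the 1 component.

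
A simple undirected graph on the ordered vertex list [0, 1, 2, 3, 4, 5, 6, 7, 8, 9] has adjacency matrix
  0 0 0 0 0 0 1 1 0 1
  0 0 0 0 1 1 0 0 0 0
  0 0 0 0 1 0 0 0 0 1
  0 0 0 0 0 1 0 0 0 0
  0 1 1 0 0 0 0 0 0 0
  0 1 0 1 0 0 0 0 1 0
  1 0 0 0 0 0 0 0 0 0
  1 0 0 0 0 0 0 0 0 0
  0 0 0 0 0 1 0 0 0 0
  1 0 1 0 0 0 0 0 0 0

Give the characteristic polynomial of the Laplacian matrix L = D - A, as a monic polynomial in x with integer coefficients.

With the vertex order [0, 1, 2, 3, 4, 5, 6, 7, 8, 9], the degrees are [3, 2, 2, 1, 2, 3, 1, 1, 1, 2], giving D = diag(3, 2, 2, 1, 2, 3, 1, 1, 1, 2) and L = D - A. Computing det(xI - L) by cofactor expansion (or equivalently via sum-over-permutations) gives x^10 - 18x^9 + 134x^8 - 536x^7 + 1256x^6 - 1768x^5 + 1474x^4 - 684x^3 + 151x^2 - 10x. The coefficient of x^9 equals -trace(L) = -18, matching the sum of degrees. By the matrix-tree theorem the graph has (1/10) * product of the nonzero eigenvalues = 1 spanning tree. The eigenvalues sum to 18, which equals trace(L) = 2|E|.

x^10 - 18x^9 + 134x^8 - 536x^7 + 1256x^6 - 1768x^5 + 1474x^4 - 684x^3 + 151x^2 - 10x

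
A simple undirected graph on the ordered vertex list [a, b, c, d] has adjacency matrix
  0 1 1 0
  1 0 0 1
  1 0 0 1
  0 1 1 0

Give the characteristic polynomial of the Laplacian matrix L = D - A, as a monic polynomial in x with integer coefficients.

With the vertex order [a, b, c, d], the degrees are [2, 2, 2, 2], giving D = diag(2, 2, 2, 2) and L = D - A. L has integer entries, so p(x) = det(xI - L) has integer coefficients. Expanding the determinant yields x^4 - 8x^3 + 20x^2 - 16x. The constant term is 0 because L is singular (the all-ones vector lies in its kernel).

x^4 - 8x^3 + 20x^2 - 16x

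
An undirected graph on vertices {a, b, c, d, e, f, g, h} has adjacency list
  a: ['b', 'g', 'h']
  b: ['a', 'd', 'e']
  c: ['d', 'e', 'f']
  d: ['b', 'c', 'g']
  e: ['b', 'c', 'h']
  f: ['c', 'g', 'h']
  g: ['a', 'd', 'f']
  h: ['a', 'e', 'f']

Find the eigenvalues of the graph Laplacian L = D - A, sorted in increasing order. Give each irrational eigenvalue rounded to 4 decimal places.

With the vertex order [a, b, c, d, e, f, g, h], the degrees are [3, 3, 3, 3, 3, 3, 3, 3], giving D = diag(3, 3, 3, 3, 3, 3, 3, 3) and L = D - A. The multiplicity of 0 as a Laplacian eigenvalue equals the number of connected components.

[0, 2, 2, 2, 4, 4, 4, 6]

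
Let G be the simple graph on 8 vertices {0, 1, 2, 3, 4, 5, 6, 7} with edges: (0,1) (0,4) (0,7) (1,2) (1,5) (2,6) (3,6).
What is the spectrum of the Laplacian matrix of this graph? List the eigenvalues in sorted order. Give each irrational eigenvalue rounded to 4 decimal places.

With the vertex order [0, 1, 2, 3, 4, 5, 6, 7], the degrees are [3, 3, 2, 1, 1, 1, 2, 1], giving D = diag(3, 3, 2, 1, 1, 1, 2, 1) and L = D - A. L is symmetric positive semidefinite, so every eigenvalue is real and nonnegative. The largest eigenvalue, 4.6412, is at most the vertex count 8. There is one zero in the spectrum, matching the 1 component.

[0, 0.2243, 0.5858, 1, 1.4108, 2.7237, 3.4142, 4.6412]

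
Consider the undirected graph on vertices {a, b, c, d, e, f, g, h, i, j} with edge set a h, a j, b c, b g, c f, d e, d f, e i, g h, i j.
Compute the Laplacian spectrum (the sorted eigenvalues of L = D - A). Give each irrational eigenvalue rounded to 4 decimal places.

[0, 0.3820, 0.3820, 1.3820, 1.3820, 2.6180, 2.6180, 3.6180, 3.6180, 4]

With the vertex order [a, b, c, d, e, f, g, h, i, j], the degrees are [2, 2, 2, 2, 2, 2, 2, 2, 2, 2], giving D = diag(2, 2, 2, 2, 2, 2, 2, 2, 2, 2) and L = D - A. Diagonalising L (or applying a numerical eigensolver to the 10x10 matrix) gives the spectrum above. The largest eigenvalue, 4, is at most the vertex count 10. By the matrix-tree theorem the graph has (1/10) * product of the nonzero eigenvalues = 10 spanning trees.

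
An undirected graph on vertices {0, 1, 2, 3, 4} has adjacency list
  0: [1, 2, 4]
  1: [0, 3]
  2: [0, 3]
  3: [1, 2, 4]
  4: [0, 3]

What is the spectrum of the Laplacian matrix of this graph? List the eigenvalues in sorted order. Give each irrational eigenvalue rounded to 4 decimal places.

Reading degrees in the order [0, 1, 2, 3, 4] gives [3, 2, 2, 3, 2]; set D = diag(3, 2, 2, 3, 2) and form L = D - A. The multiplicity of 0 as a Laplacian eigenvalue equals the number of connected components. The single zero eigenvalue shows the graph is connected.

[0, 2, 2, 3, 5]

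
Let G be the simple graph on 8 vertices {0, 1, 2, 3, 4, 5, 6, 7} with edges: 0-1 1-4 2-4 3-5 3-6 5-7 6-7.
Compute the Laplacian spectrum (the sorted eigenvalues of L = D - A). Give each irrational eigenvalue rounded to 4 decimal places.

Reading degrees in the order [0, 1, 2, 3, 4, 5, 6, 7] gives [1, 2, 1, 2, 2, 2, 2, 2]; set D = diag(1, 2, 1, 2, 2, 2, 2, 2) and form L = D - A. The multiplicity of 0 as a Laplacian eigenvalue equals the number of connected components. The 2 zero eigenvalues correspond to the 2 connected components. The largest eigenvalue, 4, is at most the vertex count 8. There are 2 zeros in the spectrum, matching the 2 components.

[0, 0, 0.5858, 2, 2, 2, 3.4142, 4]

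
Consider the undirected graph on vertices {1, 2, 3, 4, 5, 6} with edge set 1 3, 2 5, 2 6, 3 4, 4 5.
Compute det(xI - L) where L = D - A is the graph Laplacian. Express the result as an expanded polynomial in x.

With the vertex order [1, 2, 3, 4, 5, 6], the degrees are [1, 2, 2, 2, 2, 1], giving D = diag(1, 2, 2, 2, 2, 1) and L = D - A. L has integer entries, so p(x) = det(xI - L) has integer coefficients. Expanding the determinant yields x^6 - 10x^5 + 36x^4 - 56x^3 + 35x^2 - 6x. Since p(0) = det(-L) = 0, x divides p(x). By the matrix-tree theorem the graph has (1/6) * product of the nonzero eigenvalues = 1 spanning tree.

x^6 - 10x^5 + 36x^4 - 56x^3 + 35x^2 - 6x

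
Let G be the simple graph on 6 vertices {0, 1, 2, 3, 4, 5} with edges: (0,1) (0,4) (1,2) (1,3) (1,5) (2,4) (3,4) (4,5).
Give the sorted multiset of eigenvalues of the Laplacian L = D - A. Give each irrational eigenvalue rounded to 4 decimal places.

[0, 2, 2, 2, 4, 6]

With the vertex order [0, 1, 2, 3, 4, 5], the degrees are [2, 4, 2, 2, 4, 2], giving D = diag(2, 4, 2, 2, 4, 2) and L = D - A. Since every row of L sums to 0, the all-ones vector is in the kernel and 0 is an eigenvalue. The single zero eigenvalue shows the graph is connected. The eigenvalues sum to 16, which equals trace(L) = 2|E|. The largest eigenvalue, 6, is at most the vertex count 6.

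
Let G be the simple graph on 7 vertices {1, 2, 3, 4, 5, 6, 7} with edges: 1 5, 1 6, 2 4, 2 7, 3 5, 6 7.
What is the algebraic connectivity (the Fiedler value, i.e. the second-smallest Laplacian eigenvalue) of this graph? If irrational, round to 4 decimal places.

0.1981

Each diagonal entry of L is the vertex degree and each off-diagonal entry is -1 where an edge is present, 0 otherwise; in the order [1, 2, 3, 4, 5, 6, 7] the diagonal is [2, 2, 1, 1, 2, 2, 2]. The smallest Laplacian eigenvalue is always 0. The next one, lambda_2 = 0.1981, measures how hard the graph is to disconnect: larger values mean better connectivity. The eigenvalues sum to 12, which equals trace(L) = 2|E|.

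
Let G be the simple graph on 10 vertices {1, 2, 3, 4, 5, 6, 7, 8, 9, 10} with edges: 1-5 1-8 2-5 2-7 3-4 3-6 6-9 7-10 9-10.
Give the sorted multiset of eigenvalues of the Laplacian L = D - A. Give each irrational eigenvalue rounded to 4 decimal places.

[0, 0.0979, 0.3820, 0.8244, 1.3820, 2, 2.6180, 3.1756, 3.6180, 3.9021]

With the vertex order [1, 2, 3, 4, 5, 6, 7, 8, 9, 10], the degrees are [2, 2, 2, 1, 2, 2, 2, 1, 2, 2], giving D = diag(2, 2, 2, 1, 2, 2, 2, 1, 2, 2) and L = D - A. Diagonalising L (or applying a numerical eigensolver to the 10x10 matrix) gives the spectrum above. The eigenvalues sum to 18, which equals trace(L) = 2|E|.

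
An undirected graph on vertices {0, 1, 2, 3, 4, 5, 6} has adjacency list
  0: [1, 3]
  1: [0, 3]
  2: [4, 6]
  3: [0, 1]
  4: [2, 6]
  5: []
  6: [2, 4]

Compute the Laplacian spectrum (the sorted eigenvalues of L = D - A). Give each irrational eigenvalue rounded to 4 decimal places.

Reading degrees in the order [0, 1, 2, 3, 4, 5, 6] gives [2, 2, 2, 2, 2, 0, 2]; set D = diag(2, 2, 2, 2, 2, 0, 2) and form L = D - A. The multiplicity of 0 as a Laplacian eigenvalue equals the number of connected components. The 3 zero eigenvalues correspond to the 3 connected components. The eigenvalues sum to 12, which equals trace(L) = 2|E|.

[0, 0, 0, 3, 3, 3, 3]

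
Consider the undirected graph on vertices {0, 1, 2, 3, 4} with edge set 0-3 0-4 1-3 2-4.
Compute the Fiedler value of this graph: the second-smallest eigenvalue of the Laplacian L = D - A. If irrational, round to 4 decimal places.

Each diagonal entry of L is the vertex degree and each off-diagonal entry is -1 where an edge is present, 0 otherwise; in the order [0, 1, 2, 3, 4] the diagonal is [2, 1, 1, 2, 2]. Computing the eigenvalues of L and sorting gives [0, 0.3820, 1.3820, 2.6180, 3.6180]. The Fiedler value lambda_2 = 0.3820 is strictly positive, so the graph is connected. The eigenvalues sum to 8, which equals trace(L) = 2|E|.

0.3820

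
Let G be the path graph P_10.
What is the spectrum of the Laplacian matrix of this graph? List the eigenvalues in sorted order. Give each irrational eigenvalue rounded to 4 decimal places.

The graph has 10 vertices and degree multiset [2, 2, 2, 2, 2, 2, 2, 2, 1, 1]; D is the diagonal matrix of degrees and L = D - A. L is symmetric positive semidefinite, so every eigenvalue is real and nonnegative. The single zero eigenvalue shows the graph is connected. The largest eigenvalue, 3.9021, is at most the vertex count 10.

[0, 0.0979, 0.3820, 0.8244, 1.3820, 2, 2.6180, 3.1756, 3.6180, 3.9021]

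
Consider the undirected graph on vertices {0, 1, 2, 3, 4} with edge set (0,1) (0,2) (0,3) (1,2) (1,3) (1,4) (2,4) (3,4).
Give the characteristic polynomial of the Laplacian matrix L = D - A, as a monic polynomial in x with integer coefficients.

x^5 - 16x^4 + 94x^3 - 240x^2 + 225x

Each diagonal entry of L is the vertex degree and each off-diagonal entry is -1 where an edge is present, 0 otherwise; in the order [0, 1, 2, 3, 4] the diagonal is [3, 4, 3, 3, 3]. L has integer entries, so p(x) = det(xI - L) has integer coefficients. Expanding the determinant yields x^5 - 16x^4 + 94x^3 - 240x^2 + 225x. Since p(0) = det(-L) = 0, x divides p(x). There is one zero in the spectrum, matching the 1 component.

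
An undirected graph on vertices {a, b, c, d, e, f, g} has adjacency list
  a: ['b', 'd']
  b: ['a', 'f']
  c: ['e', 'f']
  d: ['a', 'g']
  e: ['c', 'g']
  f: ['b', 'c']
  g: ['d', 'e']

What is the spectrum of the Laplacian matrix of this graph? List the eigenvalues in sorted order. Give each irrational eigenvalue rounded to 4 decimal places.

Each diagonal entry of L is the vertex degree and each off-diagonal entry is -1 where an edge is present, 0 otherwise; in the order [a, b, c, d, e, f, g] the diagonal is [2, 2, 2, 2, 2, 2, 2]. L is symmetric positive semidefinite, so every eigenvalue is real and nonnegative. The single zero eigenvalue shows the graph is connected. The largest eigenvalue, 3.8019, is at most the vertex count 7.

[0, 0.7530, 0.7530, 2.4450, 2.4450, 3.8019, 3.8019]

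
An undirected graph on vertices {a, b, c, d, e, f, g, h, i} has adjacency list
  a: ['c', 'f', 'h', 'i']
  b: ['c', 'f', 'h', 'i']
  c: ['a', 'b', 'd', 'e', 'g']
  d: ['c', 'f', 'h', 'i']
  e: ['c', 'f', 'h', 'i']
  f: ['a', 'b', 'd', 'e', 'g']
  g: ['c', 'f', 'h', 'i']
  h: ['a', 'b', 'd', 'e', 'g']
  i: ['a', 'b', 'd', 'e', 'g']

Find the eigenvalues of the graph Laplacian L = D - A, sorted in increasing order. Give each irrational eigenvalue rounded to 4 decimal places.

Reading degrees in the order [a, b, c, d, e, f, g, h, i] gives [4, 4, 5, 4, 4, 5, 4, 5, 5]; set D = diag(4, 4, 5, 4, 4, 5, 4, 5, 5) and form L = D - A. L is symmetric positive semidefinite, so every eigenvalue is real and nonnegative. The single zero eigenvalue shows the graph is connected. The eigenvalues sum to 40, which equals trace(L) = 2|E|.

[0, 4, 4, 4, 4, 5, 5, 5, 9]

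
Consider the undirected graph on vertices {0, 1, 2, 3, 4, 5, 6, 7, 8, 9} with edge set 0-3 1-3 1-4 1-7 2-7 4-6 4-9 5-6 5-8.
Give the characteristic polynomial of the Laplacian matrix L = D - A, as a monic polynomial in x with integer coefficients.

x^10 - 18x^9 + 134x^8 - 536x^7 + 1252x^6 - 1738x^5 + 1399x^4 - 612x^3 + 130x^2 - 10x

Reading degrees in the order [0, 1, 2, 3, 4, 5, 6, 7, 8, 9] gives [1, 3, 1, 2, 3, 2, 2, 2, 1, 1]; set D = diag(1, 3, 1, 2, 3, 2, 2, 2, 1, 1) and form L = D - A. Computing det(xI - L) by cofactor expansion (or equivalently via sum-over-permutations) gives x^10 - 18x^9 + 134x^8 - 536x^7 + 1252x^6 - 1738x^5 + 1399x^4 - 612x^3 + 130x^2 - 10x. The constant term is 0 because L is singular (the all-ones vector lies in its kernel). By the matrix-tree theorem the graph has (1/10) * product of the nonzero eigenvalues = 1 spanning tree.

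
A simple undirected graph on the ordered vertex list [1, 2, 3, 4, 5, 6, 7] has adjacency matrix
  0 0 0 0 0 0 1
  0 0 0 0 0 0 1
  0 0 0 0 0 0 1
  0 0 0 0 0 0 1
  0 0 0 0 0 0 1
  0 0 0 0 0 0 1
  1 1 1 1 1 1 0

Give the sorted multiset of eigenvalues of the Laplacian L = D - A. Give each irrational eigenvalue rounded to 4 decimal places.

[0, 1, 1, 1, 1, 1, 7]

Each diagonal entry of L is the vertex degree and each off-diagonal entry is -1 where an edge is present, 0 otherwise; in the order [1, 2, 3, 4, 5, 6, 7] the diagonal is [1, 1, 1, 1, 1, 1, 6]. Diagonalising L (or applying a numerical eigensolver to the 7x7 matrix) gives the spectrum above. There is one zero in the spectrum, matching the 1 component.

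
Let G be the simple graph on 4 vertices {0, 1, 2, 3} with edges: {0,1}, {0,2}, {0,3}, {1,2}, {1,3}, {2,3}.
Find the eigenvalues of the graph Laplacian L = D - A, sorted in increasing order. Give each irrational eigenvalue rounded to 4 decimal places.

Each diagonal entry of L is the vertex degree and each off-diagonal entry is -1 where an edge is present, 0 otherwise; in the order [0, 1, 2, 3] the diagonal is [3, 3, 3, 3]. Since every row of L sums to 0, the all-ones vector is in the kernel and 0 is an eigenvalue. The single zero eigenvalue shows the graph is connected. The largest eigenvalue, 4, is at most the vertex count 4. There is one zero in the spectrum, matching the 1 component.

[0, 4, 4, 4]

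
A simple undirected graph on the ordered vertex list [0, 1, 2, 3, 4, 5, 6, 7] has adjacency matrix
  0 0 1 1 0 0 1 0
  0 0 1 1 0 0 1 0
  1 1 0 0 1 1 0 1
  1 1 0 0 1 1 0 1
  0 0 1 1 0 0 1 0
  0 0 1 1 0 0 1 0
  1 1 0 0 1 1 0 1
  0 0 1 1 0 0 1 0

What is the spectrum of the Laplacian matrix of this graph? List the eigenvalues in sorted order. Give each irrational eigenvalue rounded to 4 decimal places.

Each diagonal entry of L is the vertex degree and each off-diagonal entry is -1 where an edge is present, 0 otherwise; in the order [0, 1, 2, 3, 4, 5, 6, 7] the diagonal is [3, 3, 5, 5, 3, 3, 5, 3]. Since every row of L sums to 0, the all-ones vector is in the kernel and 0 is an eigenvalue. The single zero eigenvalue shows the graph is connected. The largest eigenvalue, 8, is at most the vertex count 8. The eigenvalues sum to 30, which equals trace(L) = 2|E|.

[0, 3, 3, 3, 3, 5, 5, 8]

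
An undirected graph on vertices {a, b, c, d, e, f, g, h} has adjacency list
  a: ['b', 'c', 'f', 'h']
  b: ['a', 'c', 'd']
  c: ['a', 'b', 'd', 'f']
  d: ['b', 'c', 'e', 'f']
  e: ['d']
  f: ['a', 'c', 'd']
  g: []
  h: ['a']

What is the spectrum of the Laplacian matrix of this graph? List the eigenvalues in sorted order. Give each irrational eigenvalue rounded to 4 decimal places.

[0, 0, 0.6972, 1.2087, 3, 4.3028, 5, 5.7913]

Each diagonal entry of L is the vertex degree and each off-diagonal entry is -1 where an edge is present, 0 otherwise; in the order [a, b, c, d, e, f, g, h] the diagonal is [4, 3, 4, 4, 1, 3, 0, 1]. The multiplicity of 0 as a Laplacian eigenvalue equals the number of connected components. The 2 zero eigenvalues correspond to the 2 connected components. The eigenvalues sum to 20, which equals trace(L) = 2|E|. The largest eigenvalue, 5.7913, is at most the vertex count 8.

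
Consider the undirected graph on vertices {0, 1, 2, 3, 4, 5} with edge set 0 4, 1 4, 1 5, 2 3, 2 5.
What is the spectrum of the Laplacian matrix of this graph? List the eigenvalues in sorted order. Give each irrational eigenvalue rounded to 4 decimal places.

[0, 0.2679, 1, 2, 3, 3.7321]

With the vertex order [0, 1, 2, 3, 4, 5], the degrees are [1, 2, 2, 1, 2, 2], giving D = diag(1, 2, 2, 1, 2, 2) and L = D - A. L is symmetric positive semidefinite, so every eigenvalue is real and nonnegative. The single zero eigenvalue shows the graph is connected. The eigenvalues sum to 10, which equals trace(L) = 2|E|. By the matrix-tree theorem the graph has (1/6) * product of the nonzero eigenvalues = 1 spanning tree.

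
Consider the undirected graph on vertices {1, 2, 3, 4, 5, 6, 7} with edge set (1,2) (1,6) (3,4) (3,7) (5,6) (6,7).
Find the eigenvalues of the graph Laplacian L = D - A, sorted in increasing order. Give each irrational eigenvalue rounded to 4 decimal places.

Reading degrees in the order [1, 2, 3, 4, 5, 6, 7] gives [2, 1, 2, 1, 1, 3, 2]; set D = diag(2, 1, 2, 1, 1, 3, 2) and form L = D - A. Diagonalising L (or applying a numerical eigensolver to the 7x7 matrix) gives the spectrum above.

[0, 0.2603, 0.6262, 1.4055, 2.2742, 3.0996, 4.3342]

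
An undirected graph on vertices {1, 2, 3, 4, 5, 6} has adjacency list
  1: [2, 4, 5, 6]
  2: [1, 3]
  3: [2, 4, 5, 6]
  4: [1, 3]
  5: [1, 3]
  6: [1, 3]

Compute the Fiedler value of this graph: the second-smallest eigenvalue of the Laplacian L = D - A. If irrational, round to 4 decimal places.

2

With the vertex order [1, 2, 3, 4, 5, 6], the degrees are [4, 2, 4, 2, 2, 2], giving D = diag(4, 2, 4, 2, 2, 2) and L = D - A. The smallest Laplacian eigenvalue is always 0. The next one, lambda_2 = 2, measures how hard the graph is to disconnect: larger values mean better connectivity. There is one zero in the spectrum, matching the 1 component. The eigenvalues sum to 16, which equals trace(L) = 2|E|.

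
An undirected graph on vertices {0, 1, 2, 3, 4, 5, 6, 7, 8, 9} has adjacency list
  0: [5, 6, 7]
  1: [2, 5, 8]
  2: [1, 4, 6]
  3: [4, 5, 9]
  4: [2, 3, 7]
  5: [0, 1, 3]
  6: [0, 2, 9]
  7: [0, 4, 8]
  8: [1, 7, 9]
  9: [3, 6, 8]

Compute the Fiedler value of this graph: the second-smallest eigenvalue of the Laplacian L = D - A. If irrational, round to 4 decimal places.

Each diagonal entry of L is the vertex degree and each off-diagonal entry is -1 where an edge is present, 0 otherwise; in the order [0, 1, 2, 3, 4, 5, 6, 7, 8, 9] the diagonal is [3, 3, 3, 3, 3, 3, 3, 3, 3, 3]. Computing the eigenvalues of L and sorting gives [0, 2, 2, 2, 2, 2, 5, 5, 5, 5]. The Fiedler value lambda_2 = 2 is strictly positive, so the graph is connected. By the matrix-tree theorem the graph has (1/10) * product of the nonzero eigenvalues = 2000 spanning trees.

2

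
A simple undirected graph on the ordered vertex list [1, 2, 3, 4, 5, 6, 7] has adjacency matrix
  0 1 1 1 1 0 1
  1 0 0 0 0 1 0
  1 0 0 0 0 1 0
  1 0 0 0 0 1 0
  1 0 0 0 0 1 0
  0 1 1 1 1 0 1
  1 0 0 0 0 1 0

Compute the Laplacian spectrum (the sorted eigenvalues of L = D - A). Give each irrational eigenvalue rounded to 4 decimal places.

[0, 2, 2, 2, 2, 5, 7]

Reading degrees in the order [1, 2, 3, 4, 5, 6, 7] gives [5, 2, 2, 2, 2, 5, 2]; set D = diag(5, 2, 2, 2, 2, 5, 2) and form L = D - A. L is symmetric positive semidefinite, so every eigenvalue is real and nonnegative. The single zero eigenvalue shows the graph is connected. By the matrix-tree theorem the graph has (1/7) * product of the nonzero eigenvalues = 80 spanning trees.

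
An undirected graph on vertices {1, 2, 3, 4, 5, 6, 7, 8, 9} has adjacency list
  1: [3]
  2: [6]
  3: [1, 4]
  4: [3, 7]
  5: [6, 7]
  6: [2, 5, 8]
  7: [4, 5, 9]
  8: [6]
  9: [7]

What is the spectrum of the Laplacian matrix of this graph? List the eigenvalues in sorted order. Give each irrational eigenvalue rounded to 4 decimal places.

Reading degrees in the order [1, 2, 3, 4, 5, 6, 7, 8, 9] gives [1, 1, 2, 2, 2, 3, 3, 1, 1]; set D = diag(1, 1, 2, 2, 2, 3, 3, 1, 1) and form L = D - A. Diagonalising L (or applying a numerical eigensolver to the 9x9 matrix) gives the spectrum above. The single zero eigenvalue shows the graph is connected. By the matrix-tree theorem the graph has (1/9) * product of the nonzero eigenvalues = 1 spanning tree. The largest eigenvalue, 4.4909, is at most the vertex count 9.

[0, 0.1658, 0.4679, 1, 1.3434, 1.6527, 3, 3.8794, 4.4909]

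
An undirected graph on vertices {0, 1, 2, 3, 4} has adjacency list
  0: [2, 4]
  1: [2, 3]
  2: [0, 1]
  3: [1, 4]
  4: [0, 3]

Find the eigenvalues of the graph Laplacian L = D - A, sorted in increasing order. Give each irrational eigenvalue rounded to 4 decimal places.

Reading degrees in the order [0, 1, 2, 3, 4] gives [2, 2, 2, 2, 2]; set D = diag(2, 2, 2, 2, 2) and form L = D - A. Diagonalising L (or applying a numerical eigensolver to the 5x5 matrix) gives the spectrum above. There is one zero in the spectrum, matching the 1 component. By the matrix-tree theorem the graph has (1/5) * product of the nonzero eigenvalues = 5 spanning trees.

[0, 1.3820, 1.3820, 3.6180, 3.6180]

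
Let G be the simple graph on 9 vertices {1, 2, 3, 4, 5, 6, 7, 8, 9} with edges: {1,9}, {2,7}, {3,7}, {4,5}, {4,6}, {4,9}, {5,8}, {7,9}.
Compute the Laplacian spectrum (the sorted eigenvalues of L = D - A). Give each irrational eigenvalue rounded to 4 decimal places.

With the vertex order [1, 2, 3, 4, 5, 6, 7, 8, 9], the degrees are [1, 1, 1, 3, 2, 1, 3, 1, 3], giving D = diag(1, 1, 1, 3, 2, 1, 3, 1, 3) and L = D - A. The multiplicity of 0 as a Laplacian eigenvalue equals the number of connected components. The single zero eigenvalue shows the graph is connected. The eigenvalues sum to 16, which equals trace(L) = 2|E|.

[0, 0.2118, 0.5546, 0.7223, 1, 2.0782, 2.7338, 3.8525, 4.8468]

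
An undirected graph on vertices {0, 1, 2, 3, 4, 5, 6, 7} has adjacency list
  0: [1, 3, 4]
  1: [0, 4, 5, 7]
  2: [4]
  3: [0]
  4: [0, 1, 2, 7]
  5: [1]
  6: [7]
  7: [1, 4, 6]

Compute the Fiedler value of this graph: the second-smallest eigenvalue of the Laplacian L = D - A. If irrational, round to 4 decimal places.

0.5858

Each diagonal entry of L is the vertex degree and each off-diagonal entry is -1 where an edge is present, 0 otherwise; in the order [0, 1, 2, 3, 4, 5, 6, 7] the diagonal is [3, 4, 1, 1, 4, 1, 1, 3]. The smallest Laplacian eigenvalue is always 0. The next one, lambda_2 = 0.5858, measures how hard the graph is to disconnect: larger values mean better connectivity. There is one zero in the spectrum, matching the 1 component. The eigenvalues sum to 18, which equals trace(L) = 2|E|.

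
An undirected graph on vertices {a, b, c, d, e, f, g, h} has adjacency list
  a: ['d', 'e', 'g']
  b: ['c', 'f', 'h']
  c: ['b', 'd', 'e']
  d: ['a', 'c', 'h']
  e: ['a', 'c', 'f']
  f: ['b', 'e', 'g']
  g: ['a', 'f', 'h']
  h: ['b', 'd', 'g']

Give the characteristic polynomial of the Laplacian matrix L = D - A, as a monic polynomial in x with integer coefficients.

With the vertex order [a, b, c, d, e, f, g, h], the degrees are [3, 3, 3, 3, 3, 3, 3, 3], giving D = diag(3, 3, 3, 3, 3, 3, 3, 3) and L = D - A. Computing det(xI - L) by cofactor expansion (or equivalently via sum-over-permutations) gives x^8 - 24x^7 + 240x^6 - 1296x^5 + 4080x^4 - 7488x^3 + 7424x^2 - 3072x. Since p(0) = det(-L) = 0, x divides p(x). There is one zero in the spectrum, matching the 1 component.

x^8 - 24x^7 + 240x^6 - 1296x^5 + 4080x^4 - 7488x^3 + 7424x^2 - 3072x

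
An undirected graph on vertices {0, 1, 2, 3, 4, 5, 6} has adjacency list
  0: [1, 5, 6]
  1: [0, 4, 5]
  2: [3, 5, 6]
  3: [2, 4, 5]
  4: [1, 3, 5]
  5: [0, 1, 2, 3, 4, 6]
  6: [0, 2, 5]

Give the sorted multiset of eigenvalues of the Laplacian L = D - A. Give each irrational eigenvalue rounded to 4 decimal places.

[0, 2, 2, 4, 4, 5, 7]

With the vertex order [0, 1, 2, 3, 4, 5, 6], the degrees are [3, 3, 3, 3, 3, 6, 3], giving D = diag(3, 3, 3, 3, 3, 6, 3) and L = D - A. L is symmetric positive semidefinite, so every eigenvalue is real and nonnegative. The single zero eigenvalue shows the graph is connected. By the matrix-tree theorem the graph has (1/7) * product of the nonzero eigenvalues = 320 spanning trees. The largest eigenvalue, 7, is at most the vertex count 7.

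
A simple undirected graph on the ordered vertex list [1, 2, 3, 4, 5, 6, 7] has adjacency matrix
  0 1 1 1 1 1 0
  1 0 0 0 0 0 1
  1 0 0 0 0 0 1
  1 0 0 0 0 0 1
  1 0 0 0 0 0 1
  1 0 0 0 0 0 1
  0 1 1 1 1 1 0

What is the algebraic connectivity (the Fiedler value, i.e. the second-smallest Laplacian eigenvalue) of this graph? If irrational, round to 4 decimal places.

With the vertex order [1, 2, 3, 4, 5, 6, 7], the degrees are [5, 2, 2, 2, 2, 2, 5], giving D = diag(5, 2, 2, 2, 2, 2, 5) and L = D - A. Computing the eigenvalues of L and sorting gives [0, 2, 2, 2, 2, 5, 7]. The Fiedler value lambda_2 = 2 is strictly positive, so the graph is connected. There is one zero in the spectrum, matching the 1 component.

2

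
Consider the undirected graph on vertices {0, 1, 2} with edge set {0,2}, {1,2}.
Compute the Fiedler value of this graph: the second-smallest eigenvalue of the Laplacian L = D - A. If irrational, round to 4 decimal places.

Each diagonal entry of L is the vertex degree and each off-diagonal entry is -1 where an edge is present, 0 otherwise; in the order [0, 1, 2] the diagonal is [1, 1, 2]. The sorted Laplacian eigenvalues are [0, 1, 3]; the algebraic connectivity is the second entry, 1. The eigenvalues sum to 4, which equals trace(L) = 2|E|. By the matrix-tree theorem the graph has (1/3) * product of the nonzero eigenvalues = 1 spanning tree.

1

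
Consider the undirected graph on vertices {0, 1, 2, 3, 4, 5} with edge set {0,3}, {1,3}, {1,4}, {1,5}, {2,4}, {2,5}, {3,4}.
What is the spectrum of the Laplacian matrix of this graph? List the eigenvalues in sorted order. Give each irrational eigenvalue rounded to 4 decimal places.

[0, 0.6972, 2, 2.3820, 4.3028, 4.6180]

Reading degrees in the order [0, 1, 2, 3, 4, 5] gives [1, 3, 2, 3, 3, 2]; set D = diag(1, 3, 2, 3, 3, 2) and form L = D - A. L is symmetric positive semidefinite, so every eigenvalue is real and nonnegative. The eigenvalues sum to 14, which equals trace(L) = 2|E|.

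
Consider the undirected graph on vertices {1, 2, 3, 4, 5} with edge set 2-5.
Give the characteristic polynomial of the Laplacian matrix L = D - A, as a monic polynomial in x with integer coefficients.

Reading degrees in the order [1, 2, 3, 4, 5] gives [0, 1, 0, 0, 1]; set D = diag(0, 1, 0, 0, 1) and form L = D - A. Computing det(xI - L) by cofactor expansion (or equivalently via sum-over-permutations) gives x^5 - 2x^4. The constant term is 0 because L is singular (the all-ones vector lies in its kernel). The largest eigenvalue, 2, is at most the vertex count 5.

x^5 - 2x^4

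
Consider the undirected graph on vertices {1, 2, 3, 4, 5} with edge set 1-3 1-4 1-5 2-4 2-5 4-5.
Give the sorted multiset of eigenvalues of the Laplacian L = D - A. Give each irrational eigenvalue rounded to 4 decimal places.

Each diagonal entry of L is the vertex degree and each off-diagonal entry is -1 where an edge is present, 0 otherwise; in the order [1, 2, 3, 4, 5] the diagonal is [3, 2, 1, 3, 3]. The multiplicity of 0 as a Laplacian eigenvalue equals the number of connected components. The eigenvalues sum to 12, which equals trace(L) = 2|E|. The largest eigenvalue, 4.4812, is at most the vertex count 5.

[0, 0.8299, 2.6889, 4, 4.4812]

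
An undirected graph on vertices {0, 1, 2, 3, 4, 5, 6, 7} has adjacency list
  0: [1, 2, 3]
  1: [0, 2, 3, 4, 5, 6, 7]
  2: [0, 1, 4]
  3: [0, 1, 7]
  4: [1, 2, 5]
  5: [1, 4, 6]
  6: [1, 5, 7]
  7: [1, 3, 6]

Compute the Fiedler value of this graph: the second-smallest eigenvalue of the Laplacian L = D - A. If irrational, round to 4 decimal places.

With the vertex order [0, 1, 2, 3, 4, 5, 6, 7], the degrees are [3, 7, 3, 3, 3, 3, 3, 3], giving D = diag(3, 7, 3, 3, 3, 3, 3, 3) and L = D - A. The smallest Laplacian eigenvalue is always 0. The next one, lambda_2 = 1.7530, measures how hard the graph is to disconnect: larger values mean better connectivity.

1.7530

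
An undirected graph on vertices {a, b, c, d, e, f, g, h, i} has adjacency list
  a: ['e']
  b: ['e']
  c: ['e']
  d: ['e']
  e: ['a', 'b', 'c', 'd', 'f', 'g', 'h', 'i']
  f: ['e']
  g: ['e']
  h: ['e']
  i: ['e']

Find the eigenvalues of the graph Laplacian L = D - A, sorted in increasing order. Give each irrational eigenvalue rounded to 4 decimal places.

Reading degrees in the order [a, b, c, d, e, f, g, h, i] gives [1, 1, 1, 1, 8, 1, 1, 1, 1]; set D = diag(1, 1, 1, 1, 8, 1, 1, 1, 1) and form L = D - A. The multiplicity of 0 as a Laplacian eigenvalue equals the number of connected components. The eigenvalues sum to 16, which equals trace(L) = 2|E|. There is one zero in the spectrum, matching the 1 component.

[0, 1, 1, 1, 1, 1, 1, 1, 9]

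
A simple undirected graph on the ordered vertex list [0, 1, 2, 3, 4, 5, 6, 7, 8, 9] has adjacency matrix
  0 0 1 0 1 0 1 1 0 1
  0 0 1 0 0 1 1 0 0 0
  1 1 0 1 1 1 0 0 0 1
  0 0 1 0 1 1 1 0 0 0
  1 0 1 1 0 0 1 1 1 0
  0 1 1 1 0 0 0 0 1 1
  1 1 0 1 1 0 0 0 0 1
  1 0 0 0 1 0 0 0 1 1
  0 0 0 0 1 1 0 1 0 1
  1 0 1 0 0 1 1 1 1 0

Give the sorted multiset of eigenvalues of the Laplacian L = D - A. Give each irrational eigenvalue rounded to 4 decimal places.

With the vertex order [0, 1, 2, 3, 4, 5, 6, 7, 8, 9], the degrees are [5, 3, 6, 4, 6, 5, 5, 4, 4, 6], giving D = diag(5, 3, 6, 4, 6, 5, 5, 4, 4, 6) and L = D - A. The multiplicity of 0 as a Laplacian eigenvalue equals the number of connected components. The single zero eigenvalue shows the graph is connected. The largest eigenvalue, 8.4229, is at most the vertex count 10. There is one zero in the spectrum, matching the 1 component.

[0, 2.2910, 3.3769, 3.6922, 5, 5.1622, 5.8539, 7, 7.2010, 8.4229]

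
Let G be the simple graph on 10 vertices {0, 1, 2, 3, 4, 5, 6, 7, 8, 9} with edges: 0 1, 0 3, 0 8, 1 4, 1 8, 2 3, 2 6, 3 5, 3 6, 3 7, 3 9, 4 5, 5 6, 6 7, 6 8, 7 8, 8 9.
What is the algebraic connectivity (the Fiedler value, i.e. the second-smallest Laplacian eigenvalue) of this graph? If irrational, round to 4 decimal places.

1.1663

Each diagonal entry of L is the vertex degree and each off-diagonal entry is -1 where an edge is present, 0 otherwise; in the order [0, 1, 2, 3, 4, 5, 6, 7, 8, 9] the diagonal is [3, 3, 2, 6, 2, 3, 5, 3, 5, 2]. The sorted Laplacian eigenvalues are [0, 1.1663, 1.5751, 2.1088, 2.4648, 3.2346, 4.2418, 5.4243, 6.2772, 7.5069]; the algebraic connectivity is the second entry, 1.1663. The largest eigenvalue, 7.5069, is at most the vertex count 10.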